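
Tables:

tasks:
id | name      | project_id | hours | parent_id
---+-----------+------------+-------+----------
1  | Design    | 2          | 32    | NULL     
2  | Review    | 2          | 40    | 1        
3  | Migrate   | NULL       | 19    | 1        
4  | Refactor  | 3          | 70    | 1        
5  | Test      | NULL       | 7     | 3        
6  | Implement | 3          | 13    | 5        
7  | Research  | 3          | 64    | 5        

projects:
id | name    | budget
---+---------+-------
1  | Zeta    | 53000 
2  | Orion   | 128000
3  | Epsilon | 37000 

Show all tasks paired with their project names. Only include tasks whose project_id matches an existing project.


INNER JOIN keeps only tasks rows whose project_id matches an id in projects. Walk through each task:
  - task 1 (Design): project_id=2 -> matches Orion
  - task 2 (Review): project_id=2 -> matches Orion
  - task 3 (Migrate): project_id=NULL, no match -> dropped
  - task 4 (Refactor): project_id=3 -> matches Epsilon
  - task 5 (Test): project_id=NULL, no match -> dropped
  - task 6 (Implement): project_id=3 -> matches Epsilon
  - task 7 (Research): project_id=3 -> matches Epsilon
So 2 of 7 rows are dropped.

SQL:
SELECT a.name, b.name AS project
FROM tasks a
INNER JOIN projects b ON a.project_id = b.id

Result:
name      | project
----------+--------
Design    | Orion  
Review    | Orion  
Refactor  | Epsilon
Implement | Epsilon
Research  | Epsilon


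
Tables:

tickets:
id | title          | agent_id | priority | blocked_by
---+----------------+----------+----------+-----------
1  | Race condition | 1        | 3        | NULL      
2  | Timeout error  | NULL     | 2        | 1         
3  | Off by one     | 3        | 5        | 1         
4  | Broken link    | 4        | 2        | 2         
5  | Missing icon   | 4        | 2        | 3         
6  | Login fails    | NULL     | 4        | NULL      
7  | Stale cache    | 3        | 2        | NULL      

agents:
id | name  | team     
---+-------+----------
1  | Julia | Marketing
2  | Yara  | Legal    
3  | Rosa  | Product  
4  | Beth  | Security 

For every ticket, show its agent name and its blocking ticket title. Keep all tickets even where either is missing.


Two LEFT JOINs from the same base table tickets: one to agents via agent_id, one to tickets itself via blocked_by. Both are LEFT so every ticket is preserved.
Match against agents:
  - ticket 1 (Race condition): agent_id=1 -> matches Julia
  - ticket 2 (Timeout error): agent_id=NULL, no match -> kept with NULL
  - ticket 3 (Off by one): agent_id=3 -> matches Rosa
  - ticket 4 (Broken link): agent_id=4 -> matches Beth
  - ticket 5 (Missing icon): agent_id=4 -> matches Beth
  - ticket 6 (Login fails): agent_id=NULL, no match -> kept with NULL
  - ticket 7 (Stale cache): agent_id=3 -> matches Rosa
Match against tickets (self):
  - ticket 1 (Race condition): blocked_by=NULL -> NULL
  - ticket 2 (Timeout error): blocked_by=1 -> Race condition
  - ticket 3 (Off by one): blocked_by=1 -> Race condition
  - ticket 4 (Broken link): blocked_by=2 -> Timeout error
  - ticket 5 (Missing icon): blocked_by=3 -> Off by one
  - ticket 6 (Login fails): blocked_by=NULL -> NULL
  - ticket 7 (Stale cache): blocked_by=NULL -> NULL

SQL:
SELECT a.title, b.name AS agent, c.title AS blocked_by
FROM tickets a
LEFT JOIN agents b ON a.agent_id = b.id
LEFT JOIN tickets c ON a.blocked_by = c.id

Result:
title          | agent | blocked_by    
---------------+-------+---------------
Race condition | Julia | NULL          
Timeout error  | NULL  | Race condition
Off by one     | Rosa  | Race condition
Broken link    | Beth  | Timeout error 
Missing icon   | Beth  | Off by one    
Login fails    | NULL  | NULL          
Stale cache    | Rosa  | NULL          


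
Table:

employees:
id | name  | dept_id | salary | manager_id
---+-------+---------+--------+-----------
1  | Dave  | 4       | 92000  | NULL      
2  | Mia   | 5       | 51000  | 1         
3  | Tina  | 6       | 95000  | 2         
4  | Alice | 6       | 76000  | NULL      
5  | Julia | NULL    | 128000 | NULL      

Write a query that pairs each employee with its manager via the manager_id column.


This is a self-join: employees is joined to a second copy of itself, matching each row's manager_id to another row's id. Use LEFT JOIN so rows with manager_id=NULL are kept.
  - employee 1 (Dave): manager_id=NULL -> NULL
  - employee 2 (Mia): manager_id=1 -> Dave
  - employee 3 (Tina): manager_id=2 -> Mia
  - employee 4 (Alice): manager_id=NULL -> NULL
  - employee 5 (Julia): manager_id=NULL -> NULL

SQL:
SELECT a.name AS item, b.name AS manager
FROM employees a
LEFT JOIN employees b ON a.manager_id = b.id

Result:
item  | manager
------+--------
Dave  | NULL   
Mia   | Dave   
Tina  | Mia    
Alice | NULL   
Julia | NULL   


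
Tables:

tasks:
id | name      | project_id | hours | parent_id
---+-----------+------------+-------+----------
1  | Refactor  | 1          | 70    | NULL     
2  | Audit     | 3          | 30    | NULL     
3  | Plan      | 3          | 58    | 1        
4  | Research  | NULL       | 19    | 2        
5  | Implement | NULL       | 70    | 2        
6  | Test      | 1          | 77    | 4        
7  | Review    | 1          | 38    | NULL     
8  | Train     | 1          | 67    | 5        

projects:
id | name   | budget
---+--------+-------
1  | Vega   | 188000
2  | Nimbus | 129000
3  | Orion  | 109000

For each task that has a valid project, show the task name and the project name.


INNER JOIN keeps only tasks rows whose project_id matches an id in projects. Walk through each task:
  - task 1 (Refactor): project_id=1 -> matches Vega
  - task 2 (Audit): project_id=3 -> matches Orion
  - task 3 (Plan): project_id=3 -> matches Orion
  - task 4 (Research): project_id=NULL, no match -> dropped
  - task 5 (Implement): project_id=NULL, no match -> dropped
  - task 6 (Test): project_id=1 -> matches Vega
  - task 7 (Review): project_id=1 -> matches Vega
  - task 8 (Train): project_id=1 -> matches Vega
So 2 of 8 rows are dropped.

SQL:
SELECT a.name, b.name AS project
FROM tasks a
INNER JOIN projects b ON a.project_id = b.id

Result:
name     | project
---------+--------
Refactor | Vega   
Audit    | Orion  
Plan     | Orion  
Test     | Vega   
Review   | Vega   
Train    | Vega   


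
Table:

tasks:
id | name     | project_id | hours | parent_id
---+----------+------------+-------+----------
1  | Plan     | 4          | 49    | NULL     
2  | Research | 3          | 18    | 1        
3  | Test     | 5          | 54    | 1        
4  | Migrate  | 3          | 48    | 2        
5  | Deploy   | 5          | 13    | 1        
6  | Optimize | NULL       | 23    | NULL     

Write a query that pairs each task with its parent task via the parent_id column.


This is a self-join: tasks is joined to a second copy of itself, matching each row's parent_id to another row's id. Use LEFT JOIN so rows with parent_id=NULL are kept.
  - task 1 (Plan): parent_id=NULL -> NULL
  - task 2 (Research): parent_id=1 -> Plan
  - task 3 (Test): parent_id=1 -> Plan
  - task 4 (Migrate): parent_id=2 -> Research
  - task 5 (Deploy): parent_id=1 -> Plan
  - task 6 (Optimize): parent_id=NULL -> NULL

SQL:
SELECT a.name AS item, b.name AS parent
FROM tasks a
LEFT JOIN tasks b ON a.parent_id = b.id

Result:
item     | parent  
---------+---------
Plan     | NULL    
Research | Plan    
Test     | Plan    
Migrate  | Research
Deploy   | Plan    
Optimize | NULL    


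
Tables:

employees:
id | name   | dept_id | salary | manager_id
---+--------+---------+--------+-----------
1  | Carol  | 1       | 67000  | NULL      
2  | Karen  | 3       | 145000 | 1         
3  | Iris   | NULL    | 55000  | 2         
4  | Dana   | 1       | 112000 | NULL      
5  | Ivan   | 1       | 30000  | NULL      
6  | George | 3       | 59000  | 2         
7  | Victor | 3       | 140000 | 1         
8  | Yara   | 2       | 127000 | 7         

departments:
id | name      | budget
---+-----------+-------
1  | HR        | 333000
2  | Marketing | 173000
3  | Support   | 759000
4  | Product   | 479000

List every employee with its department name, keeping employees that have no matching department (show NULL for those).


LEFT JOIN keeps every row from employees (the left table); where dept_id has no match in departments, the department columns become NULL. Walk through each employee:
  - employee 1 (Carol): dept_id=1 -> matches HR
  - employee 2 (Karen): dept_id=3 -> matches Support
  - employee 3 (Iris): dept_id=NULL, no match -> kept with NULL
  - employee 4 (Dana): dept_id=1 -> matches HR
  - employee 5 (Ivan): dept_id=1 -> matches HR
  - employee 6 (George): dept_id=3 -> matches Support
  - employee 7 (Victor): dept_id=3 -> matches Support
  - employee 8 (Yara): dept_id=2 -> matches Marketing
All 8 rows appear; 1 has NULL department.

SQL:
SELECT a.name, b.name AS department
FROM employees a
LEFT JOIN departments b ON a.dept_id = b.id

Result:
name   | department
-------+-----------
Carol  | HR        
Karen  | Support   
Iris   | NULL      
Dana   | HR        
Ivan   | HR        
George | Support   
Victor | Support   
Yara   | Marketing 


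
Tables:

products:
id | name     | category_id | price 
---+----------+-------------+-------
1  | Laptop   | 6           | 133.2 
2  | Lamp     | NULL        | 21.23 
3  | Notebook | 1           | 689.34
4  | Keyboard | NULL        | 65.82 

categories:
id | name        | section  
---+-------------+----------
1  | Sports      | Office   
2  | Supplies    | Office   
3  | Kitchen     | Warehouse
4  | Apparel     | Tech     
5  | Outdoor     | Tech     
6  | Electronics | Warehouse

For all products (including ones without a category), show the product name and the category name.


LEFT JOIN keeps every row from products (the left table); where category_id has no match in categories, the category columns become NULL. Walk through each product:
  - product 1 (Laptop): category_id=6 -> matches Electronics
  - product 2 (Lamp): category_id=NULL, no match -> kept with NULL
  - product 3 (Notebook): category_id=1 -> matches Sports
  - product 4 (Keyboard): category_id=NULL, no match -> kept with NULL
All 4 rows appear; 2 have NULL category.

SQL:
SELECT a.name, b.name AS category
FROM products a
LEFT JOIN categories b ON a.category_id = b.id

Result:
name     | category   
---------+------------
Laptop   | Electronics
Lamp     | NULL       
Notebook | Sports     
Keyboard | NULL       


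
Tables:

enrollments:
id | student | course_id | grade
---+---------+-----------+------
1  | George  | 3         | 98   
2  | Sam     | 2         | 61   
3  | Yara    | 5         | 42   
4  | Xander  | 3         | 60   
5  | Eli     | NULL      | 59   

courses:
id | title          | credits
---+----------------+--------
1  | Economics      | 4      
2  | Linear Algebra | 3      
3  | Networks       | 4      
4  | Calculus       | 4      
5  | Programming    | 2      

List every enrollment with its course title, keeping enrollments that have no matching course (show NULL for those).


LEFT JOIN keeps every row from enrollments (the left table); where course_id has no match in courses, the course columns become NULL. Walk through each enrollment:
  - enrollment 1 (George): course_id=3 -> matches Networks
  - enrollment 2 (Sam): course_id=2 -> matches Linear Algebra
  - enrollment 3 (Yara): course_id=5 -> matches Programming
  - enrollment 4 (Xander): course_id=3 -> matches Networks
  - enrollment 5 (Eli): course_id=NULL, no match -> kept with NULL
All 5 rows appear; 1 has NULL course.

SQL:
SELECT a.student, b.title AS course
FROM enrollments a
LEFT JOIN courses b ON a.course_id = b.id

Result:
student | course        
--------+---------------
George  | Networks      
Sam     | Linear Algebra
Yara    | Programming   
Xander  | Networks      
Eli     | NULL          


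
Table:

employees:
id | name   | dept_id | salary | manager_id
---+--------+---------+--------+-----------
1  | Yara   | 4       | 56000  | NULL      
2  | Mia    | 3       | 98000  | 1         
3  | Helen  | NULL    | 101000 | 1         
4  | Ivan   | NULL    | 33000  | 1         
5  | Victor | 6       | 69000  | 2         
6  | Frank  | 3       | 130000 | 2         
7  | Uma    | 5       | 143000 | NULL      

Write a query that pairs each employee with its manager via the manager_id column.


This is a self-join: employees is joined to a second copy of itself, matching each row's manager_id to another row's id. Use LEFT JOIN so rows with manager_id=NULL are kept.
  - employee 1 (Yara): manager_id=NULL -> NULL
  - employee 2 (Mia): manager_id=1 -> Yara
  - employee 3 (Helen): manager_id=1 -> Yara
  - employee 4 (Ivan): manager_id=1 -> Yara
  - employee 5 (Victor): manager_id=2 -> Mia
  - employee 6 (Frank): manager_id=2 -> Mia
  - employee 7 (Uma): manager_id=NULL -> NULL

SQL:
SELECT a.name AS item, b.name AS manager
FROM employees a
LEFT JOIN employees b ON a.manager_id = b.id

Result:
item   | manager
-------+--------
Yara   | NULL   
Mia    | Yara   
Helen  | Yara   
Ivan   | Yara   
Victor | Mia    
Frank  | Mia    
Uma    | NULL   


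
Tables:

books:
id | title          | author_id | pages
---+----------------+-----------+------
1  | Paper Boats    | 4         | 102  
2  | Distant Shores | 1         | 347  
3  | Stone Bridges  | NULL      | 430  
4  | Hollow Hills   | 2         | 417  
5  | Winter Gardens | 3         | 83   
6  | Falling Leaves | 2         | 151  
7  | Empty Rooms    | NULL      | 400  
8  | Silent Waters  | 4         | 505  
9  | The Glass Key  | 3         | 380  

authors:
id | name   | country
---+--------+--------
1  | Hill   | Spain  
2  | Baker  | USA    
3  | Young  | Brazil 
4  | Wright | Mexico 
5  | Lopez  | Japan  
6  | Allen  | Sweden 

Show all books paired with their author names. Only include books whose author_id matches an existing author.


INNER JOIN keeps only books rows whose author_id matches an id in authors. Walk through each book:
  - book 1 (Paper Boats): author_id=4 -> matches Wright
  - book 2 (Distant Shores): author_id=1 -> matches Hill
  - book 3 (Stone Bridges): author_id=NULL, no match -> dropped
  - book 4 (Hollow Hills): author_id=2 -> matches Baker
  - book 5 (Winter Gardens): author_id=3 -> matches Young
  - book 6 (Falling Leaves): author_id=2 -> matches Baker
  - book 7 (Empty Rooms): author_id=NULL, no match -> dropped
  - book 8 (Silent Waters): author_id=4 -> matches Wright
  - book 9 (The Glass Key): author_id=3 -> matches Young
So 2 of 9 rows are dropped.

SQL:
SELECT a.title, b.name AS author
FROM books a
INNER JOIN authors b ON a.author_id = b.id

Result:
title          | author
---------------+-------
Paper Boats    | Wright
Distant Shores | Hill  
Hollow Hills   | Baker 
Winter Gardens | Young 
Falling Leaves | Baker 
Silent Waters  | Wright
The Glass Key  | Young 


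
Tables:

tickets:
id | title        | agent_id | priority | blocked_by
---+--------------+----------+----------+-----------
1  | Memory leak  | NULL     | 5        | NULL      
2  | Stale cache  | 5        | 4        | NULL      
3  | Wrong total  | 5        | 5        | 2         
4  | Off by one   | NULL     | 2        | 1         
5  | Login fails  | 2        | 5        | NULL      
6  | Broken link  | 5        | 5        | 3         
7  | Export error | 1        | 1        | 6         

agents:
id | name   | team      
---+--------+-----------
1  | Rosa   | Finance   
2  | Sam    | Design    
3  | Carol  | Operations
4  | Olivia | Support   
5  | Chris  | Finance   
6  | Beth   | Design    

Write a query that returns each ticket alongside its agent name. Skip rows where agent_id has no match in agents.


INNER JOIN keeps only tickets rows whose agent_id matches an id in agents. Walk through each ticket:
  - ticket 1 (Memory leak): agent_id=NULL, no match -> dropped
  - ticket 2 (Stale cache): agent_id=5 -> matches Chris
  - ticket 3 (Wrong total): agent_id=5 -> matches Chris
  - ticket 4 (Off by one): agent_id=NULL, no match -> dropped
  - ticket 5 (Login fails): agent_id=2 -> matches Sam
  - ticket 6 (Broken link): agent_id=5 -> matches Chris
  - ticket 7 (Export error): agent_id=1 -> matches Rosa
So 2 of 7 rows are dropped.

SQL:
SELECT a.title, b.name AS agent
FROM tickets a
INNER JOIN agents b ON a.agent_id = b.id

Result:
title        | agent
-------------+------
Stale cache  | Chris
Wrong total  | Chris
Login fails  | Sam  
Broken link  | Chris
Export error | Rosa 


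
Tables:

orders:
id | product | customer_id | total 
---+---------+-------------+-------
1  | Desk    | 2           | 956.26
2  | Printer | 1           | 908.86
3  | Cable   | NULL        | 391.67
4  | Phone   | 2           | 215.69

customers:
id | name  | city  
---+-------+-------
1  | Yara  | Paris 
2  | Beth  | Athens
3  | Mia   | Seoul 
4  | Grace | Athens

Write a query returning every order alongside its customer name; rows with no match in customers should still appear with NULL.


LEFT JOIN keeps every row from orders (the left table); where customer_id has no match in customers, the customer columns become NULL. Walk through each order:
  - order 1 (Desk): customer_id=2 -> matches Beth
  - order 2 (Printer): customer_id=1 -> matches Yara
  - order 3 (Cable): customer_id=NULL, no match -> kept with NULL
  - order 4 (Phone): customer_id=2 -> matches Beth
All 4 rows appear; 1 has NULL customer.

SQL:
SELECT a.product, b.name AS customer
FROM orders a
LEFT JOIN customers b ON a.customer_id = b.id

Result:
product | customer
--------+---------
Desk    | Beth    
Printer | Yara    
Cable   | NULL    
Phone   | Beth    


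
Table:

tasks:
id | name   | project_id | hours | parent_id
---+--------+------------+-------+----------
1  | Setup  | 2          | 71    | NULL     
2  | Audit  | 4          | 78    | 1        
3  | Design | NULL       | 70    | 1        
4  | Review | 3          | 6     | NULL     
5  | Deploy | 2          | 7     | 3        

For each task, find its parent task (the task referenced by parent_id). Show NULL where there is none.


This is a self-join: tasks is joined to a second copy of itself, matching each row's parent_id to another row's id. Use LEFT JOIN so rows with parent_id=NULL are kept.
  - task 1 (Setup): parent_id=NULL -> NULL
  - task 2 (Audit): parent_id=1 -> Setup
  - task 3 (Design): parent_id=1 -> Setup
  - task 4 (Review): parent_id=NULL -> NULL
  - task 5 (Deploy): parent_id=3 -> Design

SQL:
SELECT a.name AS item, b.name AS parent
FROM tasks a
LEFT JOIN tasks b ON a.parent_id = b.id

Result:
item   | parent
-------+-------
Setup  | NULL  
Audit  | Setup 
Design | Setup 
Review | NULL  
Deploy | Design


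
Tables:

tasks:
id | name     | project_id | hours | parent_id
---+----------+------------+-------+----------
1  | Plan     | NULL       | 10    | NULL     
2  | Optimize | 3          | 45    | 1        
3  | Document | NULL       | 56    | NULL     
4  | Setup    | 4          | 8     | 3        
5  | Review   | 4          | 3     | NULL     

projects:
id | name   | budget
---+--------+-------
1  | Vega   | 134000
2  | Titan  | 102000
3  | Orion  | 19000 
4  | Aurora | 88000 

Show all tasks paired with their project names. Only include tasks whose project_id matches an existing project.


INNER JOIN keeps only tasks rows whose project_id matches an id in projects. Walk through each task:
  - task 1 (Plan): project_id=NULL, no match -> dropped
  - task 2 (Optimize): project_id=3 -> matches Orion
  - task 3 (Document): project_id=NULL, no match -> dropped
  - task 4 (Setup): project_id=4 -> matches Aurora
  - task 5 (Review): project_id=4 -> matches Aurora
So 2 of 5 rows are dropped.

SQL:
SELECT a.name, b.name AS project
FROM tasks a
INNER JOIN projects b ON a.project_id = b.id

Result:
name     | project
---------+--------
Optimize | Orion  
Setup    | Aurora 
Review   | Aurora 


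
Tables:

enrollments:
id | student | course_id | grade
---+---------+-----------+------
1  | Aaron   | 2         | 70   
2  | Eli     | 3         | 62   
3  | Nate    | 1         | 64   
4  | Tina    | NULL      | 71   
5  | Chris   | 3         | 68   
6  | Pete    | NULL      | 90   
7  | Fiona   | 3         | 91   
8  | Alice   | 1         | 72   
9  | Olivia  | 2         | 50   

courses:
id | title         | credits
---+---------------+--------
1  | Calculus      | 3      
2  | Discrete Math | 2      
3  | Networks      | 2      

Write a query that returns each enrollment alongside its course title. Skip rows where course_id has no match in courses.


INNER JOIN keeps only enrollments rows whose course_id matches an id in courses. Walk through each enrollment:
  - enrollment 1 (Aaron): course_id=2 -> matches Discrete Math
  - enrollment 2 (Eli): course_id=3 -> matches Networks
  - enrollment 3 (Nate): course_id=1 -> matches Calculus
  - enrollment 4 (Tina): course_id=NULL, no match -> dropped
  - enrollment 5 (Chris): course_id=3 -> matches Networks
  - enrollment 6 (Pete): course_id=NULL, no match -> dropped
  - enrollment 7 (Fiona): course_id=3 -> matches Networks
  - enrollment 8 (Alice): course_id=1 -> matches Calculus
  - enrollment 9 (Olivia): course_id=2 -> matches Discrete Math
So 2 of 9 rows are dropped.

SQL:
SELECT a.student, b.title AS course
FROM enrollments a
INNER JOIN courses b ON a.course_id = b.id

Result:
student | course       
--------+--------------
Aaron   | Discrete Math
Eli     | Networks     
Nate    | Calculus     
Chris   | Networks     
Fiona   | Networks     
Alice   | Calculus     
Olivia  | Discrete Math


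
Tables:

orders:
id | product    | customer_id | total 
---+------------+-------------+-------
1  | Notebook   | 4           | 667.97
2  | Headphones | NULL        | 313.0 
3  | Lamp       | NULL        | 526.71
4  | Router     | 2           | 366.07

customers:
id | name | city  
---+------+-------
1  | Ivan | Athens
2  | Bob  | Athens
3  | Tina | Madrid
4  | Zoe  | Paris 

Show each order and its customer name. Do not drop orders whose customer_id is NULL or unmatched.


LEFT JOIN keeps every row from orders (the left table); where customer_id has no match in customers, the customer columns become NULL. Walk through each order:
  - order 1 (Notebook): customer_id=4 -> matches Zoe
  - order 2 (Headphones): customer_id=NULL, no match -> kept with NULL
  - order 3 (Lamp): customer_id=NULL, no match -> kept with NULL
  - order 4 (Router): customer_id=2 -> matches Bob
All 4 rows appear; 2 have NULL customer.

SQL:
SELECT a.product, b.name AS customer
FROM orders a
LEFT JOIN customers b ON a.customer_id = b.id

Result:
product    | customer
-----------+---------
Notebook   | Zoe     
Headphones | NULL    
Lamp       | NULL    
Router     | Bob     


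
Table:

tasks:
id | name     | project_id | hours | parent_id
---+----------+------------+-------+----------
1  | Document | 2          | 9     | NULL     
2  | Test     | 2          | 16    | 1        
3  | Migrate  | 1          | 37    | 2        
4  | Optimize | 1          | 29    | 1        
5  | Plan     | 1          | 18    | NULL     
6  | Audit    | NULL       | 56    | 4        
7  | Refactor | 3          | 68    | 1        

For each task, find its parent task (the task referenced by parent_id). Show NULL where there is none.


This is a self-join: tasks is joined to a second copy of itself, matching each row's parent_id to another row's id. Use LEFT JOIN so rows with parent_id=NULL are kept.
  - task 1 (Document): parent_id=NULL -> NULL
  - task 2 (Test): parent_id=1 -> Document
  - task 3 (Migrate): parent_id=2 -> Test
  - task 4 (Optimize): parent_id=1 -> Document
  - task 5 (Plan): parent_id=NULL -> NULL
  - task 6 (Audit): parent_id=4 -> Optimize
  - task 7 (Refactor): parent_id=1 -> Document

SQL:
SELECT a.name AS item, b.name AS parent
FROM tasks a
LEFT JOIN tasks b ON a.parent_id = b.id

Result:
item     | parent  
---------+---------
Document | NULL    
Test     | Document
Migrate  | Test    
Optimize | Document
Plan     | NULL    
Audit    | Optimize
Refactor | Document


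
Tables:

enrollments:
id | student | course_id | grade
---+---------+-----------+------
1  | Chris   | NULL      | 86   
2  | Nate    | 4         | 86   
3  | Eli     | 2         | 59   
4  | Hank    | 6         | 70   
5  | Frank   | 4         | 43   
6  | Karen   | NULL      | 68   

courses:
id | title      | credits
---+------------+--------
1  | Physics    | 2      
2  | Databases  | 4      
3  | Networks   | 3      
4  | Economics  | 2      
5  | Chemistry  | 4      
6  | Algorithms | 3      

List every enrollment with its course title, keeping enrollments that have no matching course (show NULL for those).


LEFT JOIN keeps every row from enrollments (the left table); where course_id has no match in courses, the course columns become NULL. Walk through each enrollment:
  - enrollment 1 (Chris): course_id=NULL, no match -> kept with NULL
  - enrollment 2 (Nate): course_id=4 -> matches Economics
  - enrollment 3 (Eli): course_id=2 -> matches Databases
  - enrollment 4 (Hank): course_id=6 -> matches Algorithms
  - enrollment 5 (Frank): course_id=4 -> matches Economics
  - enrollment 6 (Karen): course_id=NULL, no match -> kept with NULL
All 6 rows appear; 2 have NULL course.

SQL:
SELECT a.student, b.title AS course
FROM enrollments a
LEFT JOIN courses b ON a.course_id = b.id

Result:
student | course    
--------+-----------
Chris   | NULL      
Nate    | Economics 
Eli     | Databases 
Hank    | Algorithms
Frank   | Economics 
Karen   | NULL      


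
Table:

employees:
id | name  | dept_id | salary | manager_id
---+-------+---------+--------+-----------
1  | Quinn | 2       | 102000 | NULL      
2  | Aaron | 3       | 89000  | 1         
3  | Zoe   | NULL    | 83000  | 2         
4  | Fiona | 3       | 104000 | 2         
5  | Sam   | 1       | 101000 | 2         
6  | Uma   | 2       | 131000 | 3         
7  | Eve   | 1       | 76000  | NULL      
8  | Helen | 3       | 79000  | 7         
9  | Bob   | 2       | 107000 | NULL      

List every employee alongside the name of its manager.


This is a self-join: employees is joined to a second copy of itself, matching each row's manager_id to another row's id. Use LEFT JOIN so rows with manager_id=NULL are kept.
  - employee 1 (Quinn): manager_id=NULL -> NULL
  - employee 2 (Aaron): manager_id=1 -> Quinn
  - employee 3 (Zoe): manager_id=2 -> Aaron
  - employee 4 (Fiona): manager_id=2 -> Aaron
  - employee 5 (Sam): manager_id=2 -> Aaron
  - employee 6 (Uma): manager_id=3 -> Zoe
  - employee 7 (Eve): manager_id=NULL -> NULL
  - employee 8 (Helen): manager_id=7 -> Eve
  - employee 9 (Bob): manager_id=NULL -> NULL

SQL:
SELECT a.name AS item, b.name AS manager
FROM employees a
LEFT JOIN employees b ON a.manager_id = b.id

Result:
item  | manager
------+--------
Quinn | NULL   
Aaron | Quinn  
Zoe   | Aaron  
Fiona | Aaron  
Sam   | Aaron  
Uma   | Zoe    
Eve   | NULL   
Helen | Eve    
Bob   | NULL   


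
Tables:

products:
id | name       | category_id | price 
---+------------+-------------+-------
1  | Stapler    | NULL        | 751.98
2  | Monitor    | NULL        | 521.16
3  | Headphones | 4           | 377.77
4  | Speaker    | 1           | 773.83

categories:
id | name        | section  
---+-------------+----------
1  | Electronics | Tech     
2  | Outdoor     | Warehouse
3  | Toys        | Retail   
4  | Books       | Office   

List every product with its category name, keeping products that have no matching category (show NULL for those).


LEFT JOIN keeps every row from products (the left table); where category_id has no match in categories, the category columns become NULL. Walk through each product:
  - product 1 (Stapler): category_id=NULL, no match -> kept with NULL
  - product 2 (Monitor): category_id=NULL, no match -> kept with NULL
  - product 3 (Headphones): category_id=4 -> matches Books
  - product 4 (Speaker): category_id=1 -> matches Electronics
All 4 rows appear; 2 have NULL category.

SQL:
SELECT a.name, b.name AS category
FROM products a
LEFT JOIN categories b ON a.category_id = b.id

Result:
name       | category   
-----------+------------
Stapler    | NULL       
Monitor    | NULL       
Headphones | Books      
Speaker    | Electronics


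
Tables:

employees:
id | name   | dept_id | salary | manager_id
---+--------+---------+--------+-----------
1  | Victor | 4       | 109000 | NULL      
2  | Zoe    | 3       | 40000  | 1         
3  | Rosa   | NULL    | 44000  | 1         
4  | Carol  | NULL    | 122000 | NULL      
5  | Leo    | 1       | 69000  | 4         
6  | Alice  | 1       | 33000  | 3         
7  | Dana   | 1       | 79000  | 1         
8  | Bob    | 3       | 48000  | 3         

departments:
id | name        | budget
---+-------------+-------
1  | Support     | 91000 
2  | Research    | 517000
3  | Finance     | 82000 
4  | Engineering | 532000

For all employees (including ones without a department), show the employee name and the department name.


LEFT JOIN keeps every row from employees (the left table); where dept_id has no match in departments, the department columns become NULL. Walk through each employee:
  - employee 1 (Victor): dept_id=4 -> matches Engineering
  - employee 2 (Zoe): dept_id=3 -> matches Finance
  - employee 3 (Rosa): dept_id=NULL, no match -> kept with NULL
  - employee 4 (Carol): dept_id=NULL, no match -> kept with NULL
  - employee 5 (Leo): dept_id=1 -> matches Support
  - employee 6 (Alice): dept_id=1 -> matches Support
  - employee 7 (Dana): dept_id=1 -> matches Support
  - employee 8 (Bob): dept_id=3 -> matches Finance
All 8 rows appear; 2 have NULL department.

SQL:
SELECT a.name, b.name AS department
FROM employees a
LEFT JOIN departments b ON a.dept_id = b.id

Result:
name   | department 
-------+------------
Victor | Engineering
Zoe    | Finance    
Rosa   | NULL       
Carol  | NULL       
Leo    | Support    
Alice  | Support    
Dana   | Support    
Bob    | Finance    


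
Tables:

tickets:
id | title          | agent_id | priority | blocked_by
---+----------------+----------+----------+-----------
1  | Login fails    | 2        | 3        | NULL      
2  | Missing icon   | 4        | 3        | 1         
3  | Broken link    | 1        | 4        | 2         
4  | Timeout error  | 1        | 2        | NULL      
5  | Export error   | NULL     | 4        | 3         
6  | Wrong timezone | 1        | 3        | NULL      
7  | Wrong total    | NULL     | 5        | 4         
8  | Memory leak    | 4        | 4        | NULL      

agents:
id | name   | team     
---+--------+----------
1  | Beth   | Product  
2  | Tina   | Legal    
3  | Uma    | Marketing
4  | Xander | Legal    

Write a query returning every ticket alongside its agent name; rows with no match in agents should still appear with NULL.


LEFT JOIN keeps every row from tickets (the left table); where agent_id has no match in agents, the agent columns become NULL. Walk through each ticket:
  - ticket 1 (Login fails): agent_id=2 -> matches Tina
  - ticket 2 (Missing icon): agent_id=4 -> matches Xander
  - ticket 3 (Broken link): agent_id=1 -> matches Beth
  - ticket 4 (Timeout error): agent_id=1 -> matches Beth
  - ticket 5 (Export error): agent_id=NULL, no match -> kept with NULL
  - ticket 6 (Wrong timezone): agent_id=1 -> matches Beth
  - ticket 7 (Wrong total): agent_id=NULL, no match -> kept with NULL
  - ticket 8 (Memory leak): agent_id=4 -> matches Xander
All 8 rows appear; 2 have NULL agent.

SQL:
SELECT a.title, b.name AS agent
FROM tickets a
LEFT JOIN agents b ON a.agent_id = b.id

Result:
title          | agent 
---------------+-------
Login fails    | Tina  
Missing icon   | Xander
Broken link    | Beth  
Timeout error  | Beth  
Export error   | NULL  
Wrong timezone | Beth  
Wrong total    | NULL  
Memory leak    | Xander


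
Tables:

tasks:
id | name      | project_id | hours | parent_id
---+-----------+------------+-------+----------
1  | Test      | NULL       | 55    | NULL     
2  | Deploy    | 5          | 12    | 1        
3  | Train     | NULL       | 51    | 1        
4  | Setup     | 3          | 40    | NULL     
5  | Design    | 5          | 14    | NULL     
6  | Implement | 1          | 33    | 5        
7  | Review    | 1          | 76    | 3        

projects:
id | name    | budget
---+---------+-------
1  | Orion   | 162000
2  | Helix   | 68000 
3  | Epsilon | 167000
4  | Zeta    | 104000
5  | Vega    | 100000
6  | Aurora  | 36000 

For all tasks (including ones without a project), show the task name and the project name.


LEFT JOIN keeps every row from tasks (the left table); where project_id has no match in projects, the project columns become NULL. Walk through each task:
  - task 1 (Test): project_id=NULL, no match -> kept with NULL
  - task 2 (Deploy): project_id=5 -> matches Vega
  - task 3 (Train): project_id=NULL, no match -> kept with NULL
  - task 4 (Setup): project_id=3 -> matches Epsilon
  - task 5 (Design): project_id=5 -> matches Vega
  - task 6 (Implement): project_id=1 -> matches Orion
  - task 7 (Review): project_id=1 -> matches Orion
All 7 rows appear; 2 have NULL project.

SQL:
SELECT a.name, b.name AS project
FROM tasks a
LEFT JOIN projects b ON a.project_id = b.id

Result:
name      | project
----------+--------
Test      | NULL   
Deploy    | Vega   
Train     | NULL   
Setup     | Epsilon
Design    | Vega   
Implement | Orion  
Review    | Orion  


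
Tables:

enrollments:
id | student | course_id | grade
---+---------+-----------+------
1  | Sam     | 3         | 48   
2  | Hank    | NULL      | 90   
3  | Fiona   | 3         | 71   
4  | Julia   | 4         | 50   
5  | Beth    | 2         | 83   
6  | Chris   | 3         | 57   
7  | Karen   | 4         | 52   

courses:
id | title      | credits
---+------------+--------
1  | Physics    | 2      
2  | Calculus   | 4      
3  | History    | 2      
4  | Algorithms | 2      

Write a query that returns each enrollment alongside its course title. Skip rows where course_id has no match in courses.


INNER JOIN keeps only enrollments rows whose course_id matches an id in courses. Walk through each enrollment:
  - enrollment 1 (Sam): course_id=3 -> matches History
  - enrollment 2 (Hank): course_id=NULL, no match -> dropped
  - enrollment 3 (Fiona): course_id=3 -> matches History
  - enrollment 4 (Julia): course_id=4 -> matches Algorithms
  - enrollment 5 (Beth): course_id=2 -> matches Calculus
  - enrollment 6 (Chris): course_id=3 -> matches History
  - enrollment 7 (Karen): course_id=4 -> matches Algorithms
So 1 of 7 rows is dropped.

SQL:
SELECT a.student, b.title AS course
FROM enrollments a
INNER JOIN courses b ON a.course_id = b.id

Result:
student | course    
--------+-----------
Sam     | History   
Fiona   | History   
Julia   | Algorithms
Beth    | Calculus  
Chris   | History   
Karen   | Algorithms


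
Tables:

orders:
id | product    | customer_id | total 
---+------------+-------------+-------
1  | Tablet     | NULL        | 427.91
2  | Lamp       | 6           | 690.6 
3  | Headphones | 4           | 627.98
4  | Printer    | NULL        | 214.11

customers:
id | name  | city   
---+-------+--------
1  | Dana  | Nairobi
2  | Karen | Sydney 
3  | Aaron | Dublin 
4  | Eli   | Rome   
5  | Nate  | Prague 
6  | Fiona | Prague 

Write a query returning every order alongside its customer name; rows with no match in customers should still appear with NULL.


LEFT JOIN keeps every row from orders (the left table); where customer_id has no match in customers, the customer columns become NULL. Walk through each order:
  - order 1 (Tablet): customer_id=NULL, no match -> kept with NULL
  - order 2 (Lamp): customer_id=6 -> matches Fiona
  - order 3 (Headphones): customer_id=4 -> matches Eli
  - order 4 (Printer): customer_id=NULL, no match -> kept with NULL
All 4 rows appear; 2 have NULL customer.

SQL:
SELECT a.product, b.name AS customer
FROM orders a
LEFT JOIN customers b ON a.customer_id = b.id

Result:
product    | customer
-----------+---------
Tablet     | NULL    
Lamp       | Fiona   
Headphones | Eli     
Printer    | NULL    


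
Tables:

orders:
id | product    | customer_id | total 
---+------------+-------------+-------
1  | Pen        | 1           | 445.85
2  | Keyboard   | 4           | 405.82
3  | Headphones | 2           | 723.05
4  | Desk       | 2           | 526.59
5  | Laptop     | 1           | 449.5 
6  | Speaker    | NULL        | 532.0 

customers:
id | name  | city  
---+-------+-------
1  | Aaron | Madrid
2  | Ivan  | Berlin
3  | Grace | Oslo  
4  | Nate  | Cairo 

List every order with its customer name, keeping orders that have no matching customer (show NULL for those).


LEFT JOIN keeps every row from orders (the left table); where customer_id has no match in customers, the customer columns become NULL. Walk through each order:
  - order 1 (Pen): customer_id=1 -> matches Aaron
  - order 2 (Keyboard): customer_id=4 -> matches Nate
  - order 3 (Headphones): customer_id=2 -> matches Ivan
  - order 4 (Desk): customer_id=2 -> matches Ivan
  - order 5 (Laptop): customer_id=1 -> matches Aaron
  - order 6 (Speaker): customer_id=NULL, no match -> kept with NULL
All 6 rows appear; 1 has NULL customer.

SQL:
SELECT a.product, b.name AS customer
FROM orders a
LEFT JOIN customers b ON a.customer_id = b.id

Result:
product    | customer
-----------+---------
Pen        | Aaron   
Keyboard   | Nate    
Headphones | Ivan    
Desk       | Ivan    
Laptop     | Aaron   
Speaker    | NULL    


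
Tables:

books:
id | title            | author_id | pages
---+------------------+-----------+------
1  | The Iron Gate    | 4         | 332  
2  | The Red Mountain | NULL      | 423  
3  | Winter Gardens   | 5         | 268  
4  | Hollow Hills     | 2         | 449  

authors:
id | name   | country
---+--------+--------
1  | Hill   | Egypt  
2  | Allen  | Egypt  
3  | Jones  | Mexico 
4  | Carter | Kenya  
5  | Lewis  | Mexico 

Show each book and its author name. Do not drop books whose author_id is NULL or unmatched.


LEFT JOIN keeps every row from books (the left table); where author_id has no match in authors, the author columns become NULL. Walk through each book:
  - book 1 (The Iron Gate): author_id=4 -> matches Carter
  - book 2 (The Red Mountain): author_id=NULL, no match -> kept with NULL
  - book 3 (Winter Gardens): author_id=5 -> matches Lewis
  - book 4 (Hollow Hills): author_id=2 -> matches Allen
All 4 rows appear; 1 has NULL author.

SQL:
SELECT a.title, b.name AS author
FROM books a
LEFT JOIN authors b ON a.author_id = b.id

Result:
title            | author
-----------------+-------
The Iron Gate    | Carter
The Red Mountain | NULL  
Winter Gardens   | Lewis 
Hollow Hills     | Allen 


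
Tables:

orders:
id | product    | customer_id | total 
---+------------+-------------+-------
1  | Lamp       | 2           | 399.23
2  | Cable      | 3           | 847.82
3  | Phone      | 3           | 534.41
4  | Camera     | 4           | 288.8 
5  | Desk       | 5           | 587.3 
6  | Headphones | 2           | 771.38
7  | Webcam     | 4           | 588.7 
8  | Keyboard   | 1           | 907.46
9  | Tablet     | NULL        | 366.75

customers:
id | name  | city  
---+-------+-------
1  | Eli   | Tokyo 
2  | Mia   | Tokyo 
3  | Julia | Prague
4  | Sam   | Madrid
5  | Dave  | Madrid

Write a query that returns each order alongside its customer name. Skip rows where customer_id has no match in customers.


INNER JOIN keeps only orders rows whose customer_id matches an id in customers. Walk through each order:
  - order 1 (Lamp): customer_id=2 -> matches Mia
  - order 2 (Cable): customer_id=3 -> matches Julia
  - order 3 (Phone): customer_id=3 -> matches Julia
  - order 4 (Camera): customer_id=4 -> matches Sam
  - order 5 (Desk): customer_id=5 -> matches Dave
  - order 6 (Headphones): customer_id=2 -> matches Mia
  - order 7 (Webcam): customer_id=4 -> matches Sam
  - order 8 (Keyboard): customer_id=1 -> matches Eli
  - order 9 (Tablet): customer_id=NULL, no match -> dropped
So 1 of 9 rows is dropped.

SQL:
SELECT a.product, b.name AS customer
FROM orders a
INNER JOIN customers b ON a.customer_id = b.id

Result:
product    | customer
-----------+---------
Lamp       | Mia     
Cable      | Julia   
Phone      | Julia   
Camera     | Sam     
Desk       | Dave    
Headphones | Mia     
Webcam     | Sam     
Keyboard   | Eli     


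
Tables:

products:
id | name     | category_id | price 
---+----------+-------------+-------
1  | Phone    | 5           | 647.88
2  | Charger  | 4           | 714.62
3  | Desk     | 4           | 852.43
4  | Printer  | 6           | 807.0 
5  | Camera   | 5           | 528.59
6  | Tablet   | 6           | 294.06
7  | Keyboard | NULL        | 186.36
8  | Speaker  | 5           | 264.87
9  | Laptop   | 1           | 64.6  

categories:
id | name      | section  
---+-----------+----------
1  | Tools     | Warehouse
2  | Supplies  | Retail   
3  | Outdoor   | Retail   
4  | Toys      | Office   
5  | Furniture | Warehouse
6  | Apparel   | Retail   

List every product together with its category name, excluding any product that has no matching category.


INNER JOIN keeps only products rows whose category_id matches an id in categories. Walk through each product:
  - product 1 (Phone): category_id=5 -> matches Furniture
  - product 2 (Charger): category_id=4 -> matches Toys
  - product 3 (Desk): category_id=4 -> matches Toys
  - product 4 (Printer): category_id=6 -> matches Apparel
  - product 5 (Camera): category_id=5 -> matches Furniture
  - product 6 (Tablet): category_id=6 -> matches Apparel
  - product 7 (Keyboard): category_id=NULL, no match -> dropped
  - product 8 (Speaker): category_id=5 -> matches Furniture
  - product 9 (Laptop): category_id=1 -> matches Tools
So 1 of 9 rows is dropped.

SQL:
SELECT a.name, b.name AS category
FROM products a
INNER JOIN categories b ON a.category_id = b.id

Result:
name    | category 
--------+----------
Phone   | Furniture
Charger | Toys     
Desk    | Toys     
Printer | Apparel  
Camera  | Furniture
Tablet  | Apparel  
Speaker | Furniture
Laptop  | Tools    
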